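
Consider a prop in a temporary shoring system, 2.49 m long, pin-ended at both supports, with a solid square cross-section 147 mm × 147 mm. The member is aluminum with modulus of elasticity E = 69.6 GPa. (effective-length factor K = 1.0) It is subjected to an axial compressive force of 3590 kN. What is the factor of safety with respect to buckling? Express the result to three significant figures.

I = a⁴/12 = 147⁴/12 = 3.891×10^7 mm⁴
I = 3.891×10^7 mm⁴ = 3.891×10^-5 m⁴
Effective length L_e = K·L = 1 × 2.49 = 2.490 m
P_cr = π²EI / L_e² = π² × 69.6×10⁹ × 3.891×10^-5 / 2.490² = 4.311×10^6 N
Factor of safety n = P_cr / P = 4311.2 / 3590 = 1.20

n ≈ 1.20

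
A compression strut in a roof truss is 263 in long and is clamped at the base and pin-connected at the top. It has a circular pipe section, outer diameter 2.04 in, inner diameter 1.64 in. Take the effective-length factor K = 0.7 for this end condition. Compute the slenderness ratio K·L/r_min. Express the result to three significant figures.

λ ≈ 281

d_o = 2.04 in, d_i = 1.64 in
I = π(d_o⁴ − d_i⁴)/64 = π(2.04⁴ − 1.640⁴)/64 = 0.4950 in⁴
A = 1.156 in²;  r_min = √(I/A) = √(0.4950/1.156) = 0.6544 in
L_e = K·L = 0.7 × 263 = 184.1 in
λ = L_e / r_min = 184.10 / 0.6544 = 281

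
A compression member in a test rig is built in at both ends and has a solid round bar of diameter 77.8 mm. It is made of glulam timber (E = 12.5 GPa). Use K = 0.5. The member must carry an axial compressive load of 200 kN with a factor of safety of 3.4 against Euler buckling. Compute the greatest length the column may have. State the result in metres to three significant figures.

I = πd⁴/64 = π×77.8⁴/64 = 1.798×10^6 mm⁴
I = 1.798×10^-6 m⁴
Required critical load P_cr = n·P = 3.4 × 200 = 680.0 kN = 6.800×10^5 N
From P_cr = π²EI/(K·L)²:  L = (1/K)·√(π²EI/P_cr) = (1/0.5)·√(π²×1.25×10^10×1.798×10^-6/6.800×10^5)
L = 1.14 m

L_max ≈ 1.14 m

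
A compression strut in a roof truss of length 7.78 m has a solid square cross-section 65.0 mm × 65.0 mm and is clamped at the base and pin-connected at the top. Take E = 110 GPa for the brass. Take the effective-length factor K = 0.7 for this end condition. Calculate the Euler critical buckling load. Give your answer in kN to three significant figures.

I = a⁴/12 = 65.0⁴/12 = 1.488×10^6 mm⁴
I = 1.488×10^6 mm⁴ = 1.488×10^-6 m⁴
Effective length L_e = K·L = 0.7 × 7.78 = 5.446 m
P_cr = π²EI / L_e² = π² × 110×10⁹ × 1.488×10^-6 / 5.446² = 5.445×10^4 N

P_cr ≈ 54.5 kN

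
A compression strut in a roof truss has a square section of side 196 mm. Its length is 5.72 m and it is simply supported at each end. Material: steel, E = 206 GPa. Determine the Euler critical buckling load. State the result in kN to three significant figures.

I = a⁴/12 = 196⁴/12 = 1.230×10^8 mm⁴
I = 1.230×10^8 mm⁴ = 1.230×10^-4 m⁴
Effective length L_e = K·L = 1 × 5.72 = 5.720 m
P_cr = π²EI / L_e² = π² × 206×10⁹ × 1.230×10^-4 / 5.720² = 7.642×10^6 N

P_cr ≈ 7640 kN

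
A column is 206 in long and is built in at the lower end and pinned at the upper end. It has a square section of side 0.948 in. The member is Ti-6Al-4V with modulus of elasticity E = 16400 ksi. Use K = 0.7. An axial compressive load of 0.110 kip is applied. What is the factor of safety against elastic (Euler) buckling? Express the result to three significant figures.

I = a⁴/12 = 0.948⁴/12 = 6.731×10^-2 in⁴
Effective length L_e = K·L = 0.7 × 206 = 144.2 in
P_cr = π²EI / L_e² = π² × 16400×10³ × 6.731×10^-2 / 144.2² = 523.9 lb
Factor of safety n = P_cr / P = 0.52392 / 0.110 = 4.76

n ≈ 4.76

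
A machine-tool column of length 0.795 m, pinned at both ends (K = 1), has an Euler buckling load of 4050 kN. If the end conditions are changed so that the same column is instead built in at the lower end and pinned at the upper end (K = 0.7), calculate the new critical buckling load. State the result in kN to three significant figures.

P_cr ∝ 1/K², so P_cr,new = P_cr,old × (K_old/K_new)² = 4050 × (1/0.7)²
= 4050 × 2.041 = 8270 kN

P_cr ≈ 8270 kN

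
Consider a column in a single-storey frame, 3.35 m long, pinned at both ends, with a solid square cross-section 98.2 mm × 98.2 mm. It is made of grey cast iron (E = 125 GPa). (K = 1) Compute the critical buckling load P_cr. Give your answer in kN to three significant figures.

I = a⁴/12 = 98.2⁴/12 = 7.749×10^6 mm⁴
I = 7.749×10^6 mm⁴ = 7.749×10^-6 m⁴
Effective length L_e = K·L = 1 × 3.35 = 3.350 m
P_cr = π²EI / L_e² = π² × 125×10⁹ × 7.749×10^-6 / 3.350² = 8.519×10^5 N

P_cr ≈ 852 kN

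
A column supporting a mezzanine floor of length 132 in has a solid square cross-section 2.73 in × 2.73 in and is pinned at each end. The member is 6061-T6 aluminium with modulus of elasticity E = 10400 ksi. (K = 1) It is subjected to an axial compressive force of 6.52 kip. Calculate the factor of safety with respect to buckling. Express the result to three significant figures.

I = a⁴/12 = 2.73⁴/12 = 4.629 in⁴
Effective length L_e = K·L = 1 × 132 = 132.0 in
P_cr = π²EI / L_e² = π² × 10400×10³ × 4.629 / 132.0² = 2.727×10^4 lb
Factor of safety n = P_cr / P = 27.268 / 6.52 = 4.18

n ≈ 4.18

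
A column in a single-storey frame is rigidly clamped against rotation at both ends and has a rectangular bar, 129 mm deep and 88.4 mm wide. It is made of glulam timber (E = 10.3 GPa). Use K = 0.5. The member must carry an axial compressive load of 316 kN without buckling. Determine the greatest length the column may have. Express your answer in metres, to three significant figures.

L_max ≈ 3.09 m

Buckling occurs about the weak axis: I_min = h·b³/12 with b = 88.4 mm (the shorter side).
I_min = 129×88.4³/12 = 7.426×10^6 mm⁴
I = 7.426×10^-6 m⁴
At the buckling limit P_cr = P = 3.160×10^5 N
From P_cr = π²EI/(K·L)²:  L = (1/K)·√(π²EI/P_cr) = (1/0.5)·√(π²×1.03×10^10×7.426×10^-6/3.160×10^5)
L = 3.09 m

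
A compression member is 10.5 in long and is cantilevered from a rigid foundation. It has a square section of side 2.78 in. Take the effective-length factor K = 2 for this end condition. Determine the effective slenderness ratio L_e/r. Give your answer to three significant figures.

λ ≈ 26.2

For a square r = a/√12 = 2.78/√12 = 0.8025 in
L_e = K·L = 2 × 10.5 = 21.00 in
λ = L_e / r_min = 21.000 / 0.8025 = 26.2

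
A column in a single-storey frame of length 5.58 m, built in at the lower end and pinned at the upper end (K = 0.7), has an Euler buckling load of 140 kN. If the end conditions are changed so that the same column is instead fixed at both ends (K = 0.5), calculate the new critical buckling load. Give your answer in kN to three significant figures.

P_cr ≈ 274 kN

P_cr ∝ 1/K², so P_cr,new = P_cr,old × (K_old/K_new)² = 140 × (0.7/0.5)²
= 140 × 1.960 = 274 kN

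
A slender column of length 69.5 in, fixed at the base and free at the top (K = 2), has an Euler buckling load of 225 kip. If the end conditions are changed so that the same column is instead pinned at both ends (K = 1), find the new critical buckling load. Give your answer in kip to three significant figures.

P_cr ≈ 900 kip

P_cr ∝ 1/K², so P_cr,new = P_cr,old × (K_old/K_new)² = 225 × (2/1)²
= 225 × 4.000 = 900 kip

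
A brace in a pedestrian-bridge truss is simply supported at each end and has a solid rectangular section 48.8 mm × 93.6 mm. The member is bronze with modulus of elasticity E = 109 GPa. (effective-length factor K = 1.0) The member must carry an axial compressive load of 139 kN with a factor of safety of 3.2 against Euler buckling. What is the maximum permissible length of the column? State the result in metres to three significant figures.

Buckling occurs about the weak axis: I_min = h·b³/12 with b = 48.8 mm (the shorter side).
I_min = 93.6×48.8³/12 = 9.065×10^5 mm⁴
I = 9.065×10^-7 m⁴
Required critical load P_cr = n·P = 3.2 × 139 = 444.8 kN = 4.448×10^5 N
From P_cr = π²EI/(K·L)²:  L = (1/K)·√(π²EI/P_cr) = (1/1)·√(π²×1.09×10^11×9.065×10^-7/4.448×10^5)
L = 1.48 m

L_max ≈ 1.48 m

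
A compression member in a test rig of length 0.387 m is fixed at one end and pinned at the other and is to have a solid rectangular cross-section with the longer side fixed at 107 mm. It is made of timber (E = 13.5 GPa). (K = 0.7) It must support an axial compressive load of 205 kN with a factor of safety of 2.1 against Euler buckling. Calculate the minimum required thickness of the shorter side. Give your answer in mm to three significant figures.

Required P_cr = n·P = 2.1 × 205 = 430.5 kN
L_e = K·L = 0.7 × 0.387 = 0.2709 m
Required I = P_cr·L_e²/(π²E) = 4.305×10^5 × 0.2709² / (π² × 1.35×10^10) = 2.371×10^-7 m⁴
I_req = 2.371×10^5 mm⁴
Rectangle, weak axis: I_min = h·b³/12 with h = 107 mm fixed  ⇒  b = (12I/h)^(1/3) = 29.8 mm

b ≈ 29.8 mm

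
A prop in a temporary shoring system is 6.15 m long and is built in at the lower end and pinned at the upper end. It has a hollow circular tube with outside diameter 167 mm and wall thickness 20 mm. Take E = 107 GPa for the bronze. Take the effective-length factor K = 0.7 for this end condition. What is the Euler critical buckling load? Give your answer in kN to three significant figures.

P_cr ≈ 1450 kN

Inner diameter d_i = 167 − 2×20 = 127.0 mm
I = π(d_o⁴ − d_i⁴)/64 = π(167⁴ − 127.0⁴)/64 = 2.541×10^7 mm⁴
I = 2.541×10^7 mm⁴ = 2.541×10^-5 m⁴
Effective length L_e = K·L = 0.7 × 6.15 = 4.305 m
P_cr = π²EI / L_e² = π² × 107×10⁹ × 2.541×10^-5 / 4.305² = 1.448×10^6 N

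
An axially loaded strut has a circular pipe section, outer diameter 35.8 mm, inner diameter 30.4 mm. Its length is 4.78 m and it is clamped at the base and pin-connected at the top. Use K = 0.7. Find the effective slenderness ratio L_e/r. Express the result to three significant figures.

λ ≈ 285

d_o = 35.8 mm, d_i = 30.4 mm
I = π(d_o⁴ − d_i⁴)/64 = π(35.8⁴ − 30.40⁴)/64 = 3.871×10^4 mm⁴
A = 280.8 mm²;  r_min = √(I/A) = √(3.871×10^4/280.8) = 11.74 mm
L_e = K·L = 0.7 × 4.78 m = 3.346 m = 3346.0 mm
λ = L_e / r_min = 3346.0 / 11.74 = 285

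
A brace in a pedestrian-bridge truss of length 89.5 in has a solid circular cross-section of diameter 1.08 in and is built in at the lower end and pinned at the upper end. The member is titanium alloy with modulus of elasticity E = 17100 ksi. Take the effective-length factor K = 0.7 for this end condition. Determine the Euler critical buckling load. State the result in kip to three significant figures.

P_cr ≈ 2.87 kip

I = πd⁴/64 = π×1.08⁴/64 = 6.678×10^-2 in⁴
Effective length L_e = K·L = 0.7 × 89.5 = 62.65 in
P_cr = π²EI / L_e² = π² × 17100×10³ × 6.678×10^-2 / 62.65² = 2.872×10^3 lb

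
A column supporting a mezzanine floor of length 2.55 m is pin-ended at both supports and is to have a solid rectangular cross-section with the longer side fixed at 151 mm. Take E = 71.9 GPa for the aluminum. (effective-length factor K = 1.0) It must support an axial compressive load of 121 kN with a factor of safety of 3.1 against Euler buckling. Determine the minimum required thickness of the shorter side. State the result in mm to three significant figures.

b ≈ 64.9 mm

Required P_cr = n·P = 3.1 × 121 = 375.1 kN
L_e = K·L = 1 × 2.55 = 2.550 m
Required I = P_cr·L_e²/(π²E) = 3.751×10^5 × 2.550² / (π² × 7.19×10^10) = 3.437×10^-6 m⁴
I_req = 3.437×10^6 mm⁴
Rectangle, weak axis: I_min = h·b³/12 with h = 151 mm fixed  ⇒  b = (12I/h)^(1/3) = 64.9 mm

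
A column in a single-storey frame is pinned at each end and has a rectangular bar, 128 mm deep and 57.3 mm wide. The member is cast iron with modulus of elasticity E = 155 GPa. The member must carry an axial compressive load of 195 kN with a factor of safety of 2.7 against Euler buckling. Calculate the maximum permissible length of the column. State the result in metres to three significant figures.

L_max ≈ 2.41 m

Buckling occurs about the weak axis: I_min = h·b³/12 with b = 57.3 mm (the shorter side).
I_min = 128×57.3³/12 = 2.007×10^6 mm⁴
I = 2.007×10^-6 m⁴
Required critical load P_cr = n·P = 2.7 × 195 = 526.5 kN = 5.265×10^5 N
From P_cr = π²EI/(K·L)²:  L = (1/K)·√(π²EI/P_cr) = (1/1)·√(π²×1.55×10^11×2.007×10^-6/5.265×10^5)
L = 2.41 m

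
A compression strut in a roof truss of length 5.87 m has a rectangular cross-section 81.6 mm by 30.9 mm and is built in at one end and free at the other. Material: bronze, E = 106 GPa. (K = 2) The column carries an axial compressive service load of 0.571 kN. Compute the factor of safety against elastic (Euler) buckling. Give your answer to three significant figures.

n ≈ 2.67

Buckling occurs about the weak axis: I_min = h·b³/12 with b = 30.9 mm (the shorter side).
I_min = 81.6×30.9³/12 = 2.006×10^5 mm⁴
I = 2.006×10^5 mm⁴ = 2.006×10^-7 m⁴
Effective length L_e = K·L = 2 × 5.87 = 11.74 m
P_cr = π²EI / L_e² = π² × 106×10⁹ × 2.006×10^-7 / 11.74² = 1.523×10^3 N
Factor of safety n = P_cr / P = 1.5228 / 0.571 = 2.67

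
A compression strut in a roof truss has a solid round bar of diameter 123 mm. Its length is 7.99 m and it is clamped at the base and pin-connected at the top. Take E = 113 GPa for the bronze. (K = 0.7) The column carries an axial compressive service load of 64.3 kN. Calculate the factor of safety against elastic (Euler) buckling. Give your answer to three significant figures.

I = πd⁴/64 = π×123⁴/64 = 1.124×10^7 mm⁴
I = 1.124×10^7 mm⁴ = 1.124×10^-5 m⁴
Effective length L_e = K·L = 0.7 × 7.99 = 5.593 m
P_cr = π²EI / L_e² = π² × 113×10⁹ × 1.124×10^-5 / 5.593² = 4.006×10^5 N
Factor of safety n = P_cr / P = 400.57 / 64.3 = 6.23

n ≈ 6.23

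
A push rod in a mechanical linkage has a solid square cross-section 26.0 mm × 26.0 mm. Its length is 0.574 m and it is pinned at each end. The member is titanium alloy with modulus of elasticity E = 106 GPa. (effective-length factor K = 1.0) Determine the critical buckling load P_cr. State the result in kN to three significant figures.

I = a⁴/12 = 26.0⁴/12 = 3.808×10^4 mm⁴
I = 3.808×10^4 mm⁴ = 3.808×10^-8 m⁴
Effective length L_e = K·L = 1 × 0.574 = 0.5740 m
P_cr = π²EI / L_e² = π² × 106×10⁹ × 3.808×10^-8 / 0.5740² = 1.209×10^5 N

P_cr ≈ 121 kN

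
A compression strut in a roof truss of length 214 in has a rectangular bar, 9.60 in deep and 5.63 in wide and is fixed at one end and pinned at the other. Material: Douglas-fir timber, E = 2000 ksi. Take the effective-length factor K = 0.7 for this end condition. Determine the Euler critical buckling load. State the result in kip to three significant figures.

P_cr ≈ 126 kip

Buckling occurs about the weak axis: I_min = h·b³/12 with b = 5.63 in (the shorter side).
I_min = 9.60×5.63³/12 = 142.8 in⁴
Effective length L_e = K·L = 0.7 × 214 = 149.8 in
P_cr = π²EI / L_e² = π² × 2000×10³ × 142.8 / 149.8² = 1.256×10^5 lb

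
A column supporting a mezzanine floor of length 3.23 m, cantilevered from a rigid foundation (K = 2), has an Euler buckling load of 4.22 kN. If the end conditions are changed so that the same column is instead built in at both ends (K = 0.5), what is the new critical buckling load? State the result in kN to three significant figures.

P_cr ∝ 1/K², so P_cr,new = P_cr,old × (K_old/K_new)² = 4.22 × (2/0.5)²
= 4.22 × 16.00 = 67.5 kN

P_cr ≈ 67.5 kN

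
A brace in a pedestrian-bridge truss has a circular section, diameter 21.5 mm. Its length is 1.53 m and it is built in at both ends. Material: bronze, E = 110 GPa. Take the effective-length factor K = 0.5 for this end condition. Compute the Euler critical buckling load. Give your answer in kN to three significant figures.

P_cr ≈ 19.5 kN

I = πd⁴/64 = π×21.5⁴/64 = 1.049×10^4 mm⁴
I = 1.049×10^4 mm⁴ = 1.049×10^-8 m⁴
Effective length L_e = K·L = 0.5 × 1.53 = 0.7650 m
P_cr = π²EI / L_e² = π² × 110×10⁹ × 1.049×10^-8 / 0.7650² = 1.946×10^4 N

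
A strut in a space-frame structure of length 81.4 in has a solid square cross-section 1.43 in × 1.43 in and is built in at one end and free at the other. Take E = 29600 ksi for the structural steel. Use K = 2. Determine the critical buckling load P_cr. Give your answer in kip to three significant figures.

I = a⁴/12 = 1.43⁴/12 = 0.3485 in⁴
Effective length L_e = K·L = 2 × 81.4 = 162.8 in
P_cr = π²EI / L_e² = π² × 29600×10³ × 0.3485 / 162.8² = 3.841×10^3 lb

P_cr ≈ 3.84 kip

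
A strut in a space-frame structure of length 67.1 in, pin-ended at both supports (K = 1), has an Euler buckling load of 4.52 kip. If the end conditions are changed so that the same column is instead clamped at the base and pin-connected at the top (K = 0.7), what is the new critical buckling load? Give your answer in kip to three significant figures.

P_cr ≈ 9.22 kip

P_cr ∝ 1/K², so P_cr,new = P_cr,old × (K_old/K_new)² = 4.52 × (1/0.7)²
= 4.52 × 2.041 = 9.22 kip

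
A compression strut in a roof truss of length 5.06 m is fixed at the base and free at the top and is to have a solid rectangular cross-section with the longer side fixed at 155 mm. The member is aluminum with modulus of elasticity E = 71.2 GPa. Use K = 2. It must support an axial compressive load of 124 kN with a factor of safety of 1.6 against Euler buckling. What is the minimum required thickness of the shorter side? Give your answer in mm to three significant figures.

Required P_cr = n·P = 1.6 × 124 = 198.4 kN
L_e = K·L = 2 × 5.06 = 10.12 m
Required I = P_cr·L_e²/(π²E) = 1.984×10^5 × 10.12² / (π² × 7.12×10^10) = 2.891×10^-5 m⁴
I_req = 2.891×10^7 mm⁴
Rectangle, weak axis: I_min = h·b³/12 with h = 155 mm fixed  ⇒  b = (12I/h)^(1/3) = 131 mm

b ≈ 131 mm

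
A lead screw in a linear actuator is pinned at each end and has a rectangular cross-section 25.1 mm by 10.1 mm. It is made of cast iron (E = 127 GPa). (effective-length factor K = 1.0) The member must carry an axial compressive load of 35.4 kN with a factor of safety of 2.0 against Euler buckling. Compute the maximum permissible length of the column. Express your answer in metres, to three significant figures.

L_max ≈ 0.195 m

Buckling occurs about the weak axis: I_min = h·b³/12 with b = 10.1 mm (the shorter side).
I_min = 25.1×10.1³/12 = 2.155×10^3 mm⁴
I = 2.155×10^-9 m⁴
Required critical load P_cr = n·P = 2.0 × 35.4 = 70.80 kN = 7.080×10^4 N
From P_cr = π²EI/(K·L)²:  L = (1/K)·√(π²EI/P_cr) = (1/1)·√(π²×1.27×10^11×2.155×10^-9/7.080×10^4)
L = 0.195 m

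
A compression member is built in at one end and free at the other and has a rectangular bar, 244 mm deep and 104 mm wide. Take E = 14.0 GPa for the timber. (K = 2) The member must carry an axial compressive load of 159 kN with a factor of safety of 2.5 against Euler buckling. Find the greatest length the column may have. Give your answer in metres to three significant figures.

L_max ≈ 1.41 m

Buckling occurs about the weak axis: I_min = h·b³/12 with b = 104 mm (the shorter side).
I_min = 244×104³/12 = 2.287×10^7 mm⁴
I = 2.287×10^-5 m⁴
Required critical load P_cr = n·P = 2.5 × 159 = 397.5 kN = 3.975×10^5 N
From P_cr = π²EI/(K·L)²:  L = (1/K)·√(π²EI/P_cr) = (1/2)·√(π²×1.40×10^10×2.287×10^-5/3.975×10^5)
L = 1.41 m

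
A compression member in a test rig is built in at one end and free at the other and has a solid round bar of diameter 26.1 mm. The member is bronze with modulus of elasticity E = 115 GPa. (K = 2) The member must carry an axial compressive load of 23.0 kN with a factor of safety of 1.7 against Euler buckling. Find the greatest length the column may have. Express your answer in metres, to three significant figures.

I = πd⁴/64 = π×26.1⁴/64 = 2.278×10^4 mm⁴
I = 2.278×10^-8 m⁴
Required critical load P_cr = n·P = 1.7 × 23.0 = 39.10 kN = 3.910×10^4 N
From P_cr = π²EI/(K·L)²:  L = (1/K)·√(π²EI/P_cr) = (1/2)·√(π²×1.15×10^11×2.278×10^-8/3.910×10^4)
L = 0.407 m

L_max ≈ 0.407 m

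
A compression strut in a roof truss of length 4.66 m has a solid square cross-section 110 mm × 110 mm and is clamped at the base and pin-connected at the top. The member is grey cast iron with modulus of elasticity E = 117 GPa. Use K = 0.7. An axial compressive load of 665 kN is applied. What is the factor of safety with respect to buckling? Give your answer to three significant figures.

n ≈ 1.99

I = a⁴/12 = 110⁴/12 = 1.220×10^7 mm⁴
I = 1.220×10^7 mm⁴ = 1.220×10^-5 m⁴
Effective length L_e = K·L = 0.7 × 4.66 = 3.262 m
P_cr = π²EI / L_e² = π² × 117×10⁹ × 1.220×10^-5 / 3.262² = 1.324×10^6 N
Factor of safety n = P_cr / P = 1324.1 / 665 = 1.99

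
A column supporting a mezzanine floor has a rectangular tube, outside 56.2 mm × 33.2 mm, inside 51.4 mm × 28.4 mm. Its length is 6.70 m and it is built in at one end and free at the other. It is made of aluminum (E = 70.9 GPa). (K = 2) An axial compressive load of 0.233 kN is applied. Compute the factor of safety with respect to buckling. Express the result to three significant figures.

Weak-axis I_min = (h_o·b_o³ − h_i·b_i³)/12 with b_o = 33.2, b_i = 28.40 mm (shorter outer/inner sides).
I_min = (56.2×33.2³ − 51.40×28.40³)/12 = 7.327×10^4 mm⁴
I = 7.327×10^4 mm⁴ = 7.327×10^-8 m⁴
Effective length L_e = K·L = 2 × 6.70 = 13.40 m
P_cr = π²EI / L_e² = π² × 70.9×10⁹ × 7.327×10^-8 / 13.40² = 285.5 N
Factor of safety n = P_cr / P = 0.28553 / 0.233 = 1.23

n ≈ 1.23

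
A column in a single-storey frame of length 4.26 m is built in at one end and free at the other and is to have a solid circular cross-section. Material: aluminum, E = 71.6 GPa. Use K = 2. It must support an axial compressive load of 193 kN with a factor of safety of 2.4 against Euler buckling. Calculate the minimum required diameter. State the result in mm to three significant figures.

d ≈ 176 mm

Required P_cr = n·P = 2.4 × 193 = 463.2 kN
L_e = K·L = 2 × 4.26 = 8.520 m
Required I = P_cr·L_e²/(π²E) = 4.632×10^5 × 8.520² / (π² × 7.16×10^10) = 4.758×10^-5 m⁴
I_req = 4.758×10^7 mm⁴
Solid circle: I = πd⁴/64  ⇒  d = (64I/π)^(1/4) = (64×4.758×10^7/π)^(1/4) = 176 mm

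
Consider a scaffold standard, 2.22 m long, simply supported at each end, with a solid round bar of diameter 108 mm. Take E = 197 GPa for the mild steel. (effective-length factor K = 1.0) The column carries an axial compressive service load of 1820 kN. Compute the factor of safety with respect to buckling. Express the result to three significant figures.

I = πd⁴/64 = π×108⁴/64 = 6.678×10^6 mm⁴
I = 6.678×10^6 mm⁴ = 6.678×10^-6 m⁴
Effective length L_e = K·L = 1 × 2.22 = 2.220 m
P_cr = π²EI / L_e² = π² × 197×10⁹ × 6.678×10^-6 / 2.220² = 2.635×10^6 N
Factor of safety n = P_cr / P = 2634.7 / 1820 = 1.45

n ≈ 1.45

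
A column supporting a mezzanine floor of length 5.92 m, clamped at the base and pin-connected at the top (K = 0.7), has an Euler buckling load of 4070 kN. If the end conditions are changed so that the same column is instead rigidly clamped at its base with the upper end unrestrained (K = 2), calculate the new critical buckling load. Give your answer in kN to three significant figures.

P_cr ≈ 499 kN

P_cr ∝ 1/K², so P_cr,new = P_cr,old × (K_old/K_new)² = 4070 × (0.7/2)²
= 4070 × 0.1225 = 499 kN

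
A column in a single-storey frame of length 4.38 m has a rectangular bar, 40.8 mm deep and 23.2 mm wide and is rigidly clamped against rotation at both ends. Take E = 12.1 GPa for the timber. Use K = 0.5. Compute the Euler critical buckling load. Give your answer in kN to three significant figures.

Buckling occurs about the weak axis: I_min = h·b³/12 with b = 23.2 mm (the shorter side).
I_min = 40.8×23.2³/12 = 4.246×10^4 mm⁴
I = 4.246×10^4 mm⁴ = 4.246×10^-8 m⁴
Effective length L_e = K·L = 0.5 × 4.38 = 2.190 m
P_cr = π²EI / L_e² = π² × 12.1×10⁹ × 4.246×10^-8 / 2.190² = 1.057×10^3 N

P_cr ≈ 1.06 kN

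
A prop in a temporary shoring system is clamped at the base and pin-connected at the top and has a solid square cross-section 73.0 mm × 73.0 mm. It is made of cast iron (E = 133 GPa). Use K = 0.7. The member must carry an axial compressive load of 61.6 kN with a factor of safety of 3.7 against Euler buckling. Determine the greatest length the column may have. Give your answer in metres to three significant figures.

I = a⁴/12 = 73.0⁴/12 = 2.367×10^6 mm⁴
I = 2.367×10^-6 m⁴
Required critical load P_cr = n·P = 3.7 × 61.6 = 227.9 kN = 2.279×10^5 N
From P_cr = π²EI/(K·L)²:  L = (1/K)·√(π²EI/P_cr) = (1/0.7)·√(π²×1.33×10^11×2.367×10^-6/2.279×10^5)
L = 5.27 m

L_max ≈ 5.27 m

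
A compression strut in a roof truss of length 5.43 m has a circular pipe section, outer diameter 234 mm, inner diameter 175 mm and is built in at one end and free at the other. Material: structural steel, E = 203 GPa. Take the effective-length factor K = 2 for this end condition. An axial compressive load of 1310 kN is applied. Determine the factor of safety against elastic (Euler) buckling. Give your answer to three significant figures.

d_o = 234 mm, d_i = 175 mm
I = π(d_o⁴ − d_i⁴)/64 = π(234⁴ − 175.0⁴)/64 = 1.011×10^8 mm⁴
I = 1.011×10^8 mm⁴ = 1.011×10^-4 m⁴
Effective length L_e = K·L = 2 × 5.43 = 10.86 m
P_cr = π²EI / L_e² = π² × 203×10⁹ × 1.011×10^-4 / 10.86² = 1.718×10^6 N
Factor of safety n = P_cr / P = 1718.1 / 1310 = 1.31

n ≈ 1.31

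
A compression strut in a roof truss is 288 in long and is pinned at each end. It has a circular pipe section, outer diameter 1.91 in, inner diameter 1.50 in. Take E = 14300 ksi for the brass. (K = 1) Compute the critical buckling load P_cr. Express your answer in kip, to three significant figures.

P_cr ≈ 0.689 kip

d_o = 1.91 in, d_i = 1.50 in
I = π(d_o⁴ − d_i⁴)/64 = π(1.91⁴ − 1.500⁴)/64 = 0.4048 in⁴
Effective length L_e = K·L = 1 × 288 = 288.0 in
P_cr = π²EI / L_e² = π² × 14300×10³ × 0.4048 / 288.0² = 688.8 lb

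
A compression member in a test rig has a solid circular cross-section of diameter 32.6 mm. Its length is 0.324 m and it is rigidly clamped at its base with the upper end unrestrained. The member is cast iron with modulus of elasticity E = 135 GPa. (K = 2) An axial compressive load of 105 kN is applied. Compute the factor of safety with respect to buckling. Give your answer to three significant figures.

I = πd⁴/64 = π×32.6⁴/64 = 5.544×10^4 mm⁴
I = 5.544×10^4 mm⁴ = 5.544×10^-8 m⁴
Effective length L_e = K·L = 2 × 0.324 = 0.6480 m
P_cr = π²EI / L_e² = π² × 135×10⁹ × 5.544×10^-8 / 0.6480² = 1.759×10^5 N
Factor of safety n = P_cr / P = 175.92 / 105 = 1.68

n ≈ 1.68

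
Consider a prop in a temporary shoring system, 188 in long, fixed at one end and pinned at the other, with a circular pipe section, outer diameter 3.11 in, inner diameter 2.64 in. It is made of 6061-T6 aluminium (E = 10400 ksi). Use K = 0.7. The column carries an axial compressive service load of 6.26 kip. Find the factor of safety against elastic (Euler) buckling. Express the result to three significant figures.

d_o = 3.11 in, d_i = 2.64 in
I = π(d_o⁴ − d_i⁴)/64 = π(3.11⁴ − 2.640⁴)/64 = 2.208 in⁴
Effective length L_e = K·L = 0.7 × 188 = 131.6 in
P_cr = π²EI / L_e² = π² × 10400×10³ × 2.208 / 131.6² = 1.308×10^4 lb
Factor of safety n = P_cr / P = 13.084 / 6.26 = 2.09

n ≈ 2.09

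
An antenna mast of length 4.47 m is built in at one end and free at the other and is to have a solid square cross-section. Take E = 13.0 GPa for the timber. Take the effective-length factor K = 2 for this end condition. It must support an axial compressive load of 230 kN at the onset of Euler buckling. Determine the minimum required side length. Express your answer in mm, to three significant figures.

a ≈ 204 mm

L_e = K·L = 2 × 4.47 = 8.940 m
Required I = P_cr·L_e²/(π²E) = 2.300×10^5 × 8.940² / (π² × 1.30×10^10) = 1.433×10^-4 m⁴
I_req = 1.433×10^8 mm⁴
Solid square: I = a⁴/12  ⇒  a = (12I)^(1/4) = (12×1.433×10^8)^(1/4) = 204 mm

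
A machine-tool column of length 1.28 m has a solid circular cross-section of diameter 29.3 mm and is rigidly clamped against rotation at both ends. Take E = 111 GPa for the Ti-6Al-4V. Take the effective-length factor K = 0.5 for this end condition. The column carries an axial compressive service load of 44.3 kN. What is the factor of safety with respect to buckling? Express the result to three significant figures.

n ≈ 2.18

I = πd⁴/64 = π×29.3⁴/64 = 3.618×10^4 mm⁴
I = 3.618×10^4 mm⁴ = 3.618×10^-8 m⁴
Effective length L_e = K·L = 0.5 × 1.28 = 0.6400 m
P_cr = π²EI / L_e² = π² × 111×10⁹ × 3.618×10^-8 / 0.6400² = 9.676×10^4 N
Factor of safety n = P_cr / P = 96.762 / 44.3 = 2.18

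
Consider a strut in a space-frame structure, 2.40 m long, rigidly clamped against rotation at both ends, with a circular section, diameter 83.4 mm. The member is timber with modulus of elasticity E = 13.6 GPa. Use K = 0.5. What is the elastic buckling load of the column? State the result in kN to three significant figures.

I = πd⁴/64 = π×83.4⁴/64 = 2.375×10^6 mm⁴
I = 2.375×10^6 mm⁴ = 2.375×10^-6 m⁴
Effective length L_e = K·L = 0.5 × 2.40 = 1.200 m
P_cr = π²EI / L_e² = π² × 13.6×10⁹ × 2.375×10^-6 / 1.200² = 2.214×10^5 N

P_cr ≈ 221 kN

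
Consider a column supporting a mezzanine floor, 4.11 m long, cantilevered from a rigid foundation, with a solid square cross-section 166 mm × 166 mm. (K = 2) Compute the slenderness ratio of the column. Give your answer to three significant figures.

For a square r = a/√12 = 166/√12 = 47.92 mm
L_e = K·L = 2 × 4.11 m = 8.220 m = 8220.0 mm
λ = L_e / r_min = 8220.0 / 47.92 = 172

λ ≈ 172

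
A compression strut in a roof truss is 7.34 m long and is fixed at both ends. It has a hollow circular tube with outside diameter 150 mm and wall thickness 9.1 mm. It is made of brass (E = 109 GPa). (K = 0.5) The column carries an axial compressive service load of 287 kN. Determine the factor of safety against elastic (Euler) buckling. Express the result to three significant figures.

Inner diameter d_i = 150 − 2×9.1 = 131.8 mm
I = π(d_o⁴ − d_i⁴)/64 = π(150⁴ − 131.8⁴)/64 = 1.004×10^7 mm⁴
I = 1.004×10^7 mm⁴ = 1.004×10^-5 m⁴
Effective length L_e = K·L = 0.5 × 7.34 = 3.670 m
P_cr = π²EI / L_e² = π² × 109×10⁹ × 1.004×10^-5 / 3.670² = 8.017×10^5 N
Factor of safety n = P_cr / P = 801.74 / 287 = 2.79

n ≈ 2.79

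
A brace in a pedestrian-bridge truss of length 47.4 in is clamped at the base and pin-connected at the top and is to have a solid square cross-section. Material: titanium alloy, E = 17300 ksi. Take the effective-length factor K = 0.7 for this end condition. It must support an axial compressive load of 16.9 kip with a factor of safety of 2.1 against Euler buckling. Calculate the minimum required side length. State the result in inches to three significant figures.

Required P_cr = n·P = 2.1 × 16.9 = 35.49 kip
L_e = K·L = 0.7 × 47.4 = 33.18 in
Required I = P_cr·L_e²/(π²E) = 3.549×10^4 × 33.18² / (π² × 1.73×10^7) = 0.2288 in⁴
Solid square: I = a⁴/12  ⇒  a = (12I)^(1/4) = (12×0.2288)^(1/4) = 1.29 in

a ≈ 1.29 in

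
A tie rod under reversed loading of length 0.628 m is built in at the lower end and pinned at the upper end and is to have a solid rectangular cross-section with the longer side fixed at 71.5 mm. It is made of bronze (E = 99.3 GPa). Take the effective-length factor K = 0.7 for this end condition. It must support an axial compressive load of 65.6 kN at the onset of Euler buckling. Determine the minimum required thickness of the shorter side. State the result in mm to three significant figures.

L_e = K·L = 0.7 × 0.628 = 0.4396 m
Required I = P_cr·L_e²/(π²E) = 6.560×10^4 × 0.4396² / (π² × 9.93×10^10) = 1.294×10^-8 m⁴
I_req = 1.294×10^4 mm⁴
Rectangle, weak axis: I_min = h·b³/12 with h = 71.5 mm fixed  ⇒  b = (12I/h)^(1/3) = 12.9 mm

b ≈ 12.9 mm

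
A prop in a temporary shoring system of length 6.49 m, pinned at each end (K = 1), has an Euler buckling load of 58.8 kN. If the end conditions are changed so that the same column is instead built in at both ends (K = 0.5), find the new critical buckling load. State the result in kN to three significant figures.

P_cr ≈ 235 kN

P_cr ∝ 1/K², so P_cr,new = P_cr,old × (K_old/K_new)² = 58.8 × (1/0.5)²
= 58.8 × 4.000 = 235 kN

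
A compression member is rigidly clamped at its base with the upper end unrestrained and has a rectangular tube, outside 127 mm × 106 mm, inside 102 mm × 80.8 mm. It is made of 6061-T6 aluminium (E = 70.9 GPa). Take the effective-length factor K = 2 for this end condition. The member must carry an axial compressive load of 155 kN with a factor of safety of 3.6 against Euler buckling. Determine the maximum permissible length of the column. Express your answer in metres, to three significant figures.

L_max ≈ 1.60 m

Weak-axis I_min = (h_o·b_o³ − h_i·b_i³)/12 with b_o = 106, b_i = 80.80 mm (shorter outer/inner sides).
I_min = (127×106³ − 102.0×80.80³)/12 = 8.121×10^6 mm⁴
I = 8.121×10^-6 m⁴
Required critical load P_cr = n·P = 3.6 × 155 = 558.0 kN = 5.580×10^5 N
From P_cr = π²EI/(K·L)²:  L = (1/K)·√(π²EI/P_cr) = (1/2)·√(π²×7.09×10^10×8.121×10^-6/5.580×10^5)
L = 1.60 m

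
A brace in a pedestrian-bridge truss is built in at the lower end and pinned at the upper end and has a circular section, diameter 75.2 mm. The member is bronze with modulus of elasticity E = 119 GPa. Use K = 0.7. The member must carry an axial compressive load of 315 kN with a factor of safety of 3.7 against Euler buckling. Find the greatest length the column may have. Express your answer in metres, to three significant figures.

L_max ≈ 1.80 m

I = πd⁴/64 = π×75.2⁴/64 = 1.570×10^6 mm⁴
I = 1.570×10^-6 m⁴
Required critical load P_cr = n·P = 3.7 × 315 = 1166 kN = 1.165×10^6 N
From P_cr = π²EI/(K·L)²:  L = (1/K)·√(π²EI/P_cr) = (1/0.7)·√(π²×1.19×10^11×1.570×10^-6/1.165×10^6)
L = 1.80 m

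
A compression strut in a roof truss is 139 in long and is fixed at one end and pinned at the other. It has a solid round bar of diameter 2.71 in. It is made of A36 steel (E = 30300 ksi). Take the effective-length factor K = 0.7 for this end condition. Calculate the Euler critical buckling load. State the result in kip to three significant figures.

I = πd⁴/64 = π×2.71⁴/64 = 2.648 in⁴
Effective length L_e = K·L = 0.7 × 139 = 97.30 in
P_cr = π²EI / L_e² = π² × 30300×10³ × 2.648 / 97.30² = 8.363×10^4 lb

P_cr ≈ 83.6 kip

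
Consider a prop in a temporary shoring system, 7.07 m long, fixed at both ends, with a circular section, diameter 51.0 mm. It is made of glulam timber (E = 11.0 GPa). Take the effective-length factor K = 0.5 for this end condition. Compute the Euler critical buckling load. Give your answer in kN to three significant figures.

P_cr ≈ 2.89 kN

I = πd⁴/64 = π×51.0⁴/64 = 3.321×10^5 mm⁴
I = 3.321×10^5 mm⁴ = 3.321×10^-7 m⁴
Effective length L_e = K·L = 0.5 × 7.07 = 3.535 m
P_cr = π²EI / L_e² = π² × 11.0×10⁹ × 3.321×10^-7 / 3.535² = 2.885×10^3 N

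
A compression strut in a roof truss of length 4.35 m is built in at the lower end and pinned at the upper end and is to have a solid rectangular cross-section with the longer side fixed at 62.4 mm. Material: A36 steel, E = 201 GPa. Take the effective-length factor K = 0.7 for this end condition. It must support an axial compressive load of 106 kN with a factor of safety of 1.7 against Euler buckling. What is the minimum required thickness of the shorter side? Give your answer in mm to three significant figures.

Required P_cr = n·P = 1.7 × 106 = 180.2 kN
L_e = K·L = 0.7 × 4.35 = 3.045 m
Required I = P_cr·L_e²/(π²E) = 1.802×10^5 × 3.045² / (π² × 2.01×10^11) = 8.422×10^-7 m⁴
I_req = 8.422×10^5 mm⁴
Rectangle, weak axis: I_min = h·b³/12 with h = 62.4 mm fixed  ⇒  b = (12I/h)^(1/3) = 54.5 mm

b ≈ 54.5 mm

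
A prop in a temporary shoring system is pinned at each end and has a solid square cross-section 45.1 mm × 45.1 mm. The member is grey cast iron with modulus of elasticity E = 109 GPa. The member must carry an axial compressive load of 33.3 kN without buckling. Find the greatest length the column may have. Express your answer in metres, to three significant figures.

L_max ≈ 3.34 m

I = a⁴/12 = 45.1⁴/12 = 3.448×10^5 mm⁴
I = 3.448×10^-7 m⁴
At the buckling limit P_cr = P = 3.330×10^4 N
From P_cr = π²EI/(K·L)²:  L = (1/K)·√(π²EI/P_cr) = (1/1)·√(π²×1.09×10^11×3.448×10^-7/3.330×10^4)
L = 3.34 m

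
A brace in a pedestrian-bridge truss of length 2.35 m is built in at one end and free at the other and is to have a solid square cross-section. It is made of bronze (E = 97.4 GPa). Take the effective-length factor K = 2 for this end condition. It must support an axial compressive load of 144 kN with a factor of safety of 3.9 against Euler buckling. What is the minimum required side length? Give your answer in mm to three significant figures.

a ≈ 112 mm

Required P_cr = n·P = 3.9 × 144 = 561.6 kN
L_e = K·L = 2 × 2.35 = 4.700 m
Required I = P_cr·L_e²/(π²E) = 5.616×10^5 × 4.700² / (π² × 9.74×10^10) = 1.291×10^-5 m⁴
I_req = 1.291×10^7 mm⁴
Solid square: I = a⁴/12  ⇒  a = (12I)^(1/4) = (12×1.291×10^7)^(1/4) = 112 mm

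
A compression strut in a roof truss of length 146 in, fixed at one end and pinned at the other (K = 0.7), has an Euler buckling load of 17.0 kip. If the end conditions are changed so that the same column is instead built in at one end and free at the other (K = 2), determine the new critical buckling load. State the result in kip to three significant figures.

P_cr ∝ 1/K², so P_cr,new = P_cr,old × (K_old/K_new)² = 17.0 × (0.7/2)²
= 17.0 × 0.1225 = 2.08 kip

P_cr ≈ 2.08 kip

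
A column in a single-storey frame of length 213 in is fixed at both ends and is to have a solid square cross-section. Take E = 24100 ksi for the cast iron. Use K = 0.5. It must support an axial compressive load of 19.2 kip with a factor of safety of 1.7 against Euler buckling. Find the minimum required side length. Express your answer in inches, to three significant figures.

Required P_cr = n·P = 1.7 × 19.2 = 32.64 kip
L_e = K·L = 0.5 × 213 = 106.5 in
Required I = P_cr·L_e²/(π²E) = 3.264×10^4 × 106.5² / (π² × 2.41×10^7) = 1.556 in⁴
Solid square: I = a⁴/12  ⇒  a = (12I)^(1/4) = (12×1.556)^(1/4) = 2.08 in

a ≈ 2.08 in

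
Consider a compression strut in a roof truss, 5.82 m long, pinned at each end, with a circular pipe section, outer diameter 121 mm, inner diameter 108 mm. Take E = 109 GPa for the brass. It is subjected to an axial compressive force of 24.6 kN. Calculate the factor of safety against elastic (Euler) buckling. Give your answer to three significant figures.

n ≈ 4.96

d_o = 121 mm, d_i = 108 mm
I = π(d_o⁴ − d_i⁴)/64 = π(121⁴ − 108.0⁴)/64 = 3.844×10^6 mm⁴
I = 3.844×10^6 mm⁴ = 3.844×10^-6 m⁴
Effective length L_e = K·L = 1 × 5.82 = 5.820 m
P_cr = π²EI / L_e² = π² × 109×10⁹ × 3.844×10^-6 / 5.820² = 1.221×10^5 N
Factor of safety n = P_cr / P = 122.09 / 24.6 = 4.96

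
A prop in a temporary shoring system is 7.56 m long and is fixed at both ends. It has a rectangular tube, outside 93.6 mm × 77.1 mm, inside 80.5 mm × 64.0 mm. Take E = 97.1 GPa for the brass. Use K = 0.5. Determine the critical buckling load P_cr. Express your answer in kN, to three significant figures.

P_cr ≈ 122 kN

Weak-axis I_min = (h_o·b_o³ − h_i·b_i³)/12 with b_o = 77.1, b_i = 64.00 mm (shorter outer/inner sides).
I_min = (93.6×77.1³ − 80.50×64.00³)/12 = 1.816×10^6 mm⁴
I = 1.816×10^6 mm⁴ = 1.816×10^-6 m⁴
Effective length L_e = K·L = 0.5 × 7.56 = 3.780 m
P_cr = π²EI / L_e² = π² × 97.1×10⁹ × 1.816×10^-6 / 3.780² = 1.218×10^5 N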